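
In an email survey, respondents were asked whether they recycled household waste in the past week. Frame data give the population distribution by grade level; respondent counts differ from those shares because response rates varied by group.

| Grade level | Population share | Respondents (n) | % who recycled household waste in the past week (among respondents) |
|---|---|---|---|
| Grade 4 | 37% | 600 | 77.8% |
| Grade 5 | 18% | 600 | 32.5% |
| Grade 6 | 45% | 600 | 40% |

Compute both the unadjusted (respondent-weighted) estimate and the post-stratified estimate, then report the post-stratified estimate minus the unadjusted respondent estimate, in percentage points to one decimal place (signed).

+2.5 percentage points

Unadjusted (pooled respondent) estimate weights by respondent counts:
  (600/1800)×77.8 + (600/1800)×32.5 + (600/1800)×40 = 50.1%
Reweighting by population grade level shares:
  0.37×77.8 + 0.18×32.5 + 0.45×40 = 52.636%
Difference = 52.636 − 50.1 = 2.536 pp.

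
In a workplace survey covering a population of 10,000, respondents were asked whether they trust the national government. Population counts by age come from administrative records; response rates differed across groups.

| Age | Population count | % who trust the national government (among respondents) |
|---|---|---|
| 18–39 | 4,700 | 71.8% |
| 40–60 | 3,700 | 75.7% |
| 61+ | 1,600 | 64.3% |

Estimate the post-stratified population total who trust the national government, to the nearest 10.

Each cell contributes its population count × the respondent rate:
  18–39: 4,700 × 71.8% = 3374.6
  40–60: 3,700 × 75.7% = 2800.9
  61+: 1,600 × 64.3% = 1028.8
Estimated total = 7204.3 → 7,200.

7,200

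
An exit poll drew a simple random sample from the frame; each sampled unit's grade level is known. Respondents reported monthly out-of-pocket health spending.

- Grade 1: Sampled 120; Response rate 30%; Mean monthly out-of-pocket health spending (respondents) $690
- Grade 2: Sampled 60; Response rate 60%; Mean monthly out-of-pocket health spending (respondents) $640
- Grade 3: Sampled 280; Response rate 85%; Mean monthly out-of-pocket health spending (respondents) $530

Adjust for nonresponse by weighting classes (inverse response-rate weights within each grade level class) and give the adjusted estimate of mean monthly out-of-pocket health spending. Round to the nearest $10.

Each respondent's weight = sampled/responded in their class; summing within a class gives n_sampled, so:
  Grade 1: 120 × 690 = 82,800
  Grade 2: 60 × 640 = 38,400
  Grade 3: 280 × 530 = 148,400
Adjusted estimate = 269,600 / 460 = 586.087 → $590.

$590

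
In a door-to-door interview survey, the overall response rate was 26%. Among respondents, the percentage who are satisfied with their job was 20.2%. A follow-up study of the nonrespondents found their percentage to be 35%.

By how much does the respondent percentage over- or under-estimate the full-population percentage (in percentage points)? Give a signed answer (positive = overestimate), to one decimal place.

Nonresponse fraction = 1 − 0.26 = 0.74.
Bias = (nonresponse fraction) × (respondent percentage − nonrespondent percentage)
     = 0.74 × (20.2 − 35) = 0.74 × -14.8 = -10.952.

-11.0 percentage points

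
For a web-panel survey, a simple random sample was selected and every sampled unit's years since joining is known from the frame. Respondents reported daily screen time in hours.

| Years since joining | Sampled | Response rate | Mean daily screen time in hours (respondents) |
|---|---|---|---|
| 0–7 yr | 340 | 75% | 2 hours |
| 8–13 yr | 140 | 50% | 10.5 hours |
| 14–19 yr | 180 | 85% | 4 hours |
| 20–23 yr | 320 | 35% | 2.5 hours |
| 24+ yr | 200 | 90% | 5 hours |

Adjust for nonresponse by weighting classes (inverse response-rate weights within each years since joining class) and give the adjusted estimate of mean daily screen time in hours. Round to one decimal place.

4.0

With weight = n_sampled/n_responded per class, the weighted class total is n_sampled:
  0–7 yr: 340 × 2 = 680
  8–13 yr: 140 × 10.5 = 1470
  14–19 yr: 180 × 4 = 720
  20–23 yr: 320 × 2.5 = 800
  24+ yr: 200 × 5 = 1000
Adjusted estimate = 4670 / 1,180 = 3.95763 → 4.0.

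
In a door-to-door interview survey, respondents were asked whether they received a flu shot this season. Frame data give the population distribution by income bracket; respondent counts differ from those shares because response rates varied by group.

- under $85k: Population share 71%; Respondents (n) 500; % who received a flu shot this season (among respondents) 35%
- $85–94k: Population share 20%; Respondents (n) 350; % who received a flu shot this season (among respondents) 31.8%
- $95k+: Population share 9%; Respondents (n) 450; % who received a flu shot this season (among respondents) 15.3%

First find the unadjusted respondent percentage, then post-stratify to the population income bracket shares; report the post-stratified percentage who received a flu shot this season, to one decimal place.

32.6%

Without adjustment, the pooled respondent share is:
  (500/1300)×35 + (350/1300)×31.8 + (450/1300)×15.3 = 27.3192%
Post-stratifying to population shares instead:
  0.71×35 + 0.2×31.8 + 0.09×15.3 = 32.587%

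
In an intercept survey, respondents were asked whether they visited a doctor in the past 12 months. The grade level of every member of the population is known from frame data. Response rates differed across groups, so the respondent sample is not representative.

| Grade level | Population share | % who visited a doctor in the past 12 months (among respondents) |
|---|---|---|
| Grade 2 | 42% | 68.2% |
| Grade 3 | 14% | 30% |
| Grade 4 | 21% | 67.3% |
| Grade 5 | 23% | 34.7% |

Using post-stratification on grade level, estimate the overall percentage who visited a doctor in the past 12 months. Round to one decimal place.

55.0%

Reweight to the known grade level distribution:
  Grade 2: 0.42 × 68.2 = 28.644
  Grade 3: 0.14 × 30 = 4.2
  Grade 4: 0.21 × 67.3 = 14.133
  Grade 5: 0.23 × 34.7 = 7.981
Post-stratified estimate = 54.958 → 55.0%.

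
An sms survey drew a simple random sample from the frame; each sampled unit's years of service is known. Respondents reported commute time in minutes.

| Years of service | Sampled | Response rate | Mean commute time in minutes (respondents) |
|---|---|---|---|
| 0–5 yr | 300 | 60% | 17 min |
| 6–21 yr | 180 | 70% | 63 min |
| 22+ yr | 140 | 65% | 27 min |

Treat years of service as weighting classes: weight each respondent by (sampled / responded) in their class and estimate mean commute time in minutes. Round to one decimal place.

32.6

Each respondent's weight = sampled/responded in their class; summing within a class gives n_sampled, so:
  0–5 yr: 300 × 17 = 5100
  6–21 yr: 180 × 63 = 11,340
  22+ yr: 140 × 27 = 3780
Adjusted estimate = 20,220 / 620 = 32.6129 → 32.6.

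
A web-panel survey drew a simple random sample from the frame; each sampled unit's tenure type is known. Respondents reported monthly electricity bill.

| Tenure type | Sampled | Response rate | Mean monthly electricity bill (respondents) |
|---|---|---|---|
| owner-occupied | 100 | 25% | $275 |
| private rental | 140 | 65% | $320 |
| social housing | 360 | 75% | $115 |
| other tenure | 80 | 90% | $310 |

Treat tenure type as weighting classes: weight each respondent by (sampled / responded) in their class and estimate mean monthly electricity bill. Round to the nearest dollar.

$204

Weighting each respondent by the inverse class response rate inflates each class back to its sampled size, so the class weight is n_sampled:
  owner-occupied: 100 × 275 = 27,500
  private rental: 140 × 320 = 44,800
  social housing: 360 × 115 = 41,400
  other tenure: 80 × 310 = 24,800
Adjusted estimate = 138,500 / 680 = 203.676 → $204.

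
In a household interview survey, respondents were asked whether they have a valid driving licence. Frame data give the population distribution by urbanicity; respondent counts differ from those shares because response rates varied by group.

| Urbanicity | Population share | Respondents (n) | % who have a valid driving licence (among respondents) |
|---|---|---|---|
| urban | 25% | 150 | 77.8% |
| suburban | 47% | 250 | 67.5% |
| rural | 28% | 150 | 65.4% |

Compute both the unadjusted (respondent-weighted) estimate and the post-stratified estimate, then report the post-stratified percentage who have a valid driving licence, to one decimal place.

Naive respondent-only estimate (weights = respondent counts):
  (150/550)×77.8 + (250/550)×67.5 + (150/550)×65.4 = 69.7364%
Reweighting by population urbanicity shares:
  0.25×77.8 + 0.47×67.5 + 0.28×65.4 = 69.487%

69.5%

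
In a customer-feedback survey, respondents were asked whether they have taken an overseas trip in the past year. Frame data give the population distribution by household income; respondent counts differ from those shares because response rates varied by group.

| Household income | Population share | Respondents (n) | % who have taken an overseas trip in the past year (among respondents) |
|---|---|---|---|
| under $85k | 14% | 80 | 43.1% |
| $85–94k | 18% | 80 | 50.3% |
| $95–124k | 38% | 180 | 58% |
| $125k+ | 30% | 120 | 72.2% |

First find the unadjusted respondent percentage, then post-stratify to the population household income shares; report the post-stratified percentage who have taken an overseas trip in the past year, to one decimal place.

Without adjustment, the pooled respondent share is:
  (80/460)×43.1 + (80/460)×50.3 + (180/460)×58 + (120/460)×72.2 = 57.7739%
Post-stratifying to population shares instead:
  0.14×43.1 + 0.18×50.3 + 0.38×58 + 0.3×72.2 = 58.788%

58.8%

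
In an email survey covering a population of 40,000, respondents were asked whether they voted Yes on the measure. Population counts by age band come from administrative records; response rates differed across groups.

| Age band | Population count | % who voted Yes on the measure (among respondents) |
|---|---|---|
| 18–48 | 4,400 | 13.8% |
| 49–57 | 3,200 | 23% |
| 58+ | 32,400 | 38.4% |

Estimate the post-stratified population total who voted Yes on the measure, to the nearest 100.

13,800

Estimated count per cell = population count × respondent percentage:
  18–48: 4,400 × 13.8% = 607.2
  49–57: 3,200 × 23% = 736
  58+: 32,400 × 38.4% = 12441.6
Estimated total = 13784.8 → 13,800.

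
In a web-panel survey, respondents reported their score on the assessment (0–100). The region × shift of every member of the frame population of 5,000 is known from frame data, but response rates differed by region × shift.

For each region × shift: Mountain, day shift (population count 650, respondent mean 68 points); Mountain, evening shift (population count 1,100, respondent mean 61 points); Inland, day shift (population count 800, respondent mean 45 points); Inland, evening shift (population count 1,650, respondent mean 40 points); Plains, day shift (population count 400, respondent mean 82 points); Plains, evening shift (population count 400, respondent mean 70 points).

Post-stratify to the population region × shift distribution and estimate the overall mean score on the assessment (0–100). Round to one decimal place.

Reweight to the known region × shift distribution:
  Mountain, day shift: (650/5,000) × 68 = 8.84
  Mountain, evening shift: (1,100/5,000) × 61 = 13.42
  Inland, day shift: (800/5,000) × 45 = 7.2
  Inland, evening shift: (1,650/5,000) × 40 = 13.2
  Plains, day shift: (400/5,000) × 82 = 6.56
  Plains, evening shift: (400/5,000) × 70 = 5.6
Post-stratified estimate = 54.82 → 54.8.

54.8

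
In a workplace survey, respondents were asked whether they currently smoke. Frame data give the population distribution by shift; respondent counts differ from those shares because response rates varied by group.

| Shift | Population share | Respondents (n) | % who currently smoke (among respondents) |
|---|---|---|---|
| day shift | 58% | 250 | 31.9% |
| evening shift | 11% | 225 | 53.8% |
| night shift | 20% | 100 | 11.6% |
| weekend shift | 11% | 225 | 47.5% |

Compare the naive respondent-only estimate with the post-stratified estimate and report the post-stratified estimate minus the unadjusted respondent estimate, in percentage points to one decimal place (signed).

-7.9 percentage points

Naive respondent-only estimate (weights = respondent counts):
  (250/800)×31.9 + (225/800)×53.8 + (100/800)×11.6 + (225/800)×47.5 = 39.9094%
Post-stratified estimate weights by population shares:
  0.58×31.9 + 0.11×53.8 + 0.2×11.6 + 0.11×47.5 = 31.965%
Difference = 31.965 − 39.9094 = -7.9444 pp.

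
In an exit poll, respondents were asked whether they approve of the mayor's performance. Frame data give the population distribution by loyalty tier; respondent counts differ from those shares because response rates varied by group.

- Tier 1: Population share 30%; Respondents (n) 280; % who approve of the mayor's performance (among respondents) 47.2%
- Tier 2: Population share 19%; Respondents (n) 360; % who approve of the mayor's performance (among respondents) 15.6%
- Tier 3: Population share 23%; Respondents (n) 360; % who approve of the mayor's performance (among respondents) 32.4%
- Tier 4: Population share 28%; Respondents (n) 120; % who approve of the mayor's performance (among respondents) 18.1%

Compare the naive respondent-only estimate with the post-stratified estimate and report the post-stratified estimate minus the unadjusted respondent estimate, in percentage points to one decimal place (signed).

Without adjustment, the pooled respondent share is:
  (280/1120)×47.2 + (360/1120)×15.6 + (360/1120)×32.4 + (120/1120)×18.1 = 29.1679%
Post-stratifying to population shares instead:
  0.3×47.2 + 0.19×15.6 + 0.23×32.4 + 0.28×18.1 = 29.644%
Difference = 29.644 − 29.1679 = 0.4761 pp.

+0.5 percentage points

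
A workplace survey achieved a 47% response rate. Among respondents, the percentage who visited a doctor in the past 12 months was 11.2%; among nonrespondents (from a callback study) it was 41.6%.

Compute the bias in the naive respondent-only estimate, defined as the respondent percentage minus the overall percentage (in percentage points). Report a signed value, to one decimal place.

Nonresponse fraction = 1 − 0.47 = 0.53.
Bias = (nonresponse fraction) × (respondent percentage − nonrespondent percentage)
     = 0.53 × (11.2 − 41.6) = 0.53 × -30.4 = -16.112.

-16.1 percentage points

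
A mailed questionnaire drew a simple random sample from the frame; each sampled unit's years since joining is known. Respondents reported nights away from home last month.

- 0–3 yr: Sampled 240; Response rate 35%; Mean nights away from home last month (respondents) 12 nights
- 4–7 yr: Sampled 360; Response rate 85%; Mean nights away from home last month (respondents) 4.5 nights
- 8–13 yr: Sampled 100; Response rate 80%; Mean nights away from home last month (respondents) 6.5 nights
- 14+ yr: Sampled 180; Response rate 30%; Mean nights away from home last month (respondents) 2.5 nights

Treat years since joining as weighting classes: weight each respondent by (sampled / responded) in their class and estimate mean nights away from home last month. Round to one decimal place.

With weight = n_sampled/n_responded per class, the weighted class total is n_sampled:
  0–3 yr: 240 × 12 = 2880
  4–7 yr: 360 × 4.5 = 1620
  8–13 yr: 100 × 6.5 = 650
  14+ yr: 180 × 2.5 = 450
Adjusted estimate = 5600 / 880 = 6.36364 → 6.4.

6.4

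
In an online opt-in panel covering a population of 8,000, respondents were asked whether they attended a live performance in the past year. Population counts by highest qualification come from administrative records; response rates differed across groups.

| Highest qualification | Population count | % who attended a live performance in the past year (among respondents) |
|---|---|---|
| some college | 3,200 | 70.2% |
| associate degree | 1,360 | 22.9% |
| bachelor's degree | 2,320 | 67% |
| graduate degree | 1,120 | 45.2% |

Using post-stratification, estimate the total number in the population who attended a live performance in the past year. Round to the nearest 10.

4,620

Apply each group's respondent rate to its population count:
  some college: 3,200 × 70.2% = 2246.4
  associate degree: 1,360 × 22.9% = 311.44
  bachelor's degree: 2,320 × 67% = 1554.4
  graduate degree: 1,120 × 45.2% = 506.24
Estimated total = 4618.48 → 4,620.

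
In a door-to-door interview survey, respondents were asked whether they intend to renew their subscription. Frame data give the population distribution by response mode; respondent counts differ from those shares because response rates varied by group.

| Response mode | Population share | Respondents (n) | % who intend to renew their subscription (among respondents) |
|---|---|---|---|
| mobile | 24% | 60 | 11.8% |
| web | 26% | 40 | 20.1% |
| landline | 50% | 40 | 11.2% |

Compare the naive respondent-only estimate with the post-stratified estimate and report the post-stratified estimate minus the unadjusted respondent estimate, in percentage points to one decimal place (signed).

-0.3 percentage points

Naive respondent-only estimate (weights = respondent counts):
  (60/140)×11.8 + (40/140)×20.1 + (40/140)×11.2 = 14%
Reweighting by population response mode shares:
  0.24×11.8 + 0.26×20.1 + 0.5×11.2 = 13.658%
Difference = 13.658 − 14 = -0.342 pp.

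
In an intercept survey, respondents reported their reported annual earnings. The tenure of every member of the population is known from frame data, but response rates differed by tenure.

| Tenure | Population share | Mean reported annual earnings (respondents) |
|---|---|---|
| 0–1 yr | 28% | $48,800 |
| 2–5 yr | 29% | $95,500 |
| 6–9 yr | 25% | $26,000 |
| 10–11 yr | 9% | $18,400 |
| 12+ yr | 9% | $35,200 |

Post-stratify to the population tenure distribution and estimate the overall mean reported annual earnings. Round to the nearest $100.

Post-stratification weights by population share, not respondent share:
  0–1 yr: 0.28 × 48,800 = 13,664
  2–5 yr: 0.29 × 95,500 = 27,695
  6–9 yr: 0.25 × 26,000 = 6500
  10–11 yr: 0.09 × 18,400 = 1656
  12+ yr: 0.09 × 35,200 = 3168
Post-stratified estimate = 52,683 → $52,700.

$52,700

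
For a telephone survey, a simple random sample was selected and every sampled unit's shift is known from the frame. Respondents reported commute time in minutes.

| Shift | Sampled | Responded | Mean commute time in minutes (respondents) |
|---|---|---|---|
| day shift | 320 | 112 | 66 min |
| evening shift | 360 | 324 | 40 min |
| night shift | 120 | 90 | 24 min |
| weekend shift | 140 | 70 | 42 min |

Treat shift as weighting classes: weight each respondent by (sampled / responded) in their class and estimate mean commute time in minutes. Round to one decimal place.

47.1

Response rates by class: day shift 112/320 = 35%, evening shift 324/360 = 90%, night shift 90/120 = 75%, weekend shift 70/140 = 50%.
With weight = n_sampled/n_responded per class, the weighted class total is n_sampled:
  day shift: 320 × 66 = 21,120
  evening shift: 360 × 40 = 14,400
  night shift: 120 × 24 = 2880
  weekend shift: 140 × 42 = 5880
Adjusted estimate = 44,280 / 940 = 47.1064 → 47.1.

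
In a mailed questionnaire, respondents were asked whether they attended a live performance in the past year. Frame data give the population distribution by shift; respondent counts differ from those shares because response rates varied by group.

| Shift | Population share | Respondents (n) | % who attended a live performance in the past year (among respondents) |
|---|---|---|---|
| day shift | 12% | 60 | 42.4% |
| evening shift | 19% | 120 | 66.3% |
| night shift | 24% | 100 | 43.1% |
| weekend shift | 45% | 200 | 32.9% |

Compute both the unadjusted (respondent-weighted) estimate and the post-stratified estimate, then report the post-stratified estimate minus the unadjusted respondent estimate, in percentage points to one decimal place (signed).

Unadjusted (pooled respondent) estimate weights by respondent counts:
  (60/480)×42.4 + (120/480)×66.3 + (100/480)×43.1 + (200/480)×32.9 = 44.5625%
Reweighting by population shift shares:
  0.12×42.4 + 0.19×66.3 + 0.24×43.1 + 0.45×32.9 = 42.834%
Difference = 42.834 − 44.5625 = -1.7285 pp.

-1.7 percentage points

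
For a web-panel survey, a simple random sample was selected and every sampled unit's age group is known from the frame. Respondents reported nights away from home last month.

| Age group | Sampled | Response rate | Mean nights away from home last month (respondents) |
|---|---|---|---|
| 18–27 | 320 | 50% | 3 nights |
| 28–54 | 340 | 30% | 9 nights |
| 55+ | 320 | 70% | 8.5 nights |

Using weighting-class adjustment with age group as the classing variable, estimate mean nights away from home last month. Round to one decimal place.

Inverse-response-rate weighting restores each class to its sampled count, so class totals weight by n_sampled:
  18–27: 320 × 3 = 960
  28–54: 340 × 9 = 3060
  55+: 320 × 8.5 = 2720
Adjusted estimate = 6740 / 980 = 6.87755 → 6.9.

6.9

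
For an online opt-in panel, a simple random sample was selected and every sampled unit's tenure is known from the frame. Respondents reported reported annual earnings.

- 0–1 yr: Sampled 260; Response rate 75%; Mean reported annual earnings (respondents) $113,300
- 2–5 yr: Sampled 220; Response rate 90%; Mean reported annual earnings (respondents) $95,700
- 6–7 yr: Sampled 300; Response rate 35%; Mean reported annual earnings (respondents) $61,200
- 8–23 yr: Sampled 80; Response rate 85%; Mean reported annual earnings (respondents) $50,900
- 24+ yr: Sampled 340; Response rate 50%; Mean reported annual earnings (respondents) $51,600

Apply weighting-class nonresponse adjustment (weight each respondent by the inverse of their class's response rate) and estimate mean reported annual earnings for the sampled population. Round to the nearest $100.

Inverse-response-rate weighting restores each class to its sampled count, so class totals weight by n_sampled:
  0–1 yr: 260 × 113,300 = 29,458,000
  2–5 yr: 220 × 95,700 = 21,054,000
  6–7 yr: 300 × 61,200 = 18,360,000
  8–23 yr: 80 × 50,900 = 4,072,000
  24+ yr: 340 × 51,600 = 17,544,000
Adjusted estimate = 90,488,000 / 1,200 = 75406.7 → $75,400.

$75,400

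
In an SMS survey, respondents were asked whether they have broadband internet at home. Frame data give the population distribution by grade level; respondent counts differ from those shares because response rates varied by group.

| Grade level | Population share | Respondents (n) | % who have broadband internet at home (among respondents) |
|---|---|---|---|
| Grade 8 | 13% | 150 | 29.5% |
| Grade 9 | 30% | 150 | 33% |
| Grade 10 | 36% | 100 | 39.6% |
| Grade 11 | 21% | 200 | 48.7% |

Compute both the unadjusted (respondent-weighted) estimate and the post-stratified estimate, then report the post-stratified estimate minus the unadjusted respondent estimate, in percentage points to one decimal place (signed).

Naive respondent-only estimate (weights = respondent counts):
  (150/600)×29.5 + (150/600)×33 + (100/600)×39.6 + (200/600)×48.7 = 38.4583%
Post-stratified estimate weights by population shares:
  0.13×29.5 + 0.3×33 + 0.36×39.6 + 0.21×48.7 = 38.218%
Difference = 38.218 − 38.4583 = -0.2403 pp.

-0.2 percentage points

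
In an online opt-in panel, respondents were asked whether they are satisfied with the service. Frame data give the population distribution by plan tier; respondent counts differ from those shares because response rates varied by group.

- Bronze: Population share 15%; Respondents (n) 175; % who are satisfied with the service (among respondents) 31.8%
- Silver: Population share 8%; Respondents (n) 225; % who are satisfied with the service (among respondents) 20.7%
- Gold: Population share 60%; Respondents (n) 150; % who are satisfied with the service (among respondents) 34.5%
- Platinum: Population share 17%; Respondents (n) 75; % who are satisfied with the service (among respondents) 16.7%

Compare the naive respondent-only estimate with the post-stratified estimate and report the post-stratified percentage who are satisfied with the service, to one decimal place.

Naive respondent-only estimate (weights = respondent counts):
  (175/625)×31.8 + (225/625)×20.7 + (150/625)×34.5 + (75/625)×16.7 = 26.64%
Post-stratified estimate weights by population shares:
  0.15×31.8 + 0.08×20.7 + 0.6×34.5 + 0.17×16.7 = 29.965%

30.0%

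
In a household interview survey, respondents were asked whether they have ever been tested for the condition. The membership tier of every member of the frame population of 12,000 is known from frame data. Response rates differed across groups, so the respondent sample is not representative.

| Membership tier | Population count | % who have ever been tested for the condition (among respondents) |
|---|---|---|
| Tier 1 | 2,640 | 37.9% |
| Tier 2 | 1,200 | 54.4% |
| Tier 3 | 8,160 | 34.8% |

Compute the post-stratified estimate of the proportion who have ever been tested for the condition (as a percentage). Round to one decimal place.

Post-stratification weights by population share, not respondent share:
  Tier 1: (2,640/12,000) × 37.9 = 8.338
  Tier 2: (1,200/12,000) × 54.4 = 5.44
  Tier 3: (8,160/12,000) × 34.8 = 23.664
Post-stratified estimate = 37.442 → 37.4%.

37.4%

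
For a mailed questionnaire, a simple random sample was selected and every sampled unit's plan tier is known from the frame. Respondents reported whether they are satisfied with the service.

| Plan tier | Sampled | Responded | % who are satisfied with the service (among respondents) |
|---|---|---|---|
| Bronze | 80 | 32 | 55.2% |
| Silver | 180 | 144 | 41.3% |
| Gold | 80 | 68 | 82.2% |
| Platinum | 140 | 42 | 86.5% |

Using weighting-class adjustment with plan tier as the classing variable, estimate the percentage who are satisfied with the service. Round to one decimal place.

63.6%

Response rates by class: Bronze 32/80 = 40%, Silver 144/180 = 80%, Gold 68/80 = 85%, Platinum 42/140 = 30%.
With weight = n_sampled/n_responded per class, the weighted class total is n_sampled:
  Bronze: 80 × 55.2 = 4416
  Silver: 180 × 41.3 = 7434
  Gold: 80 × 82.2 = 6576
  Platinum: 140 × 86.5 = 12,110
Adjusted estimate = 30,536 / 480 = 63.6167 → 63.6%.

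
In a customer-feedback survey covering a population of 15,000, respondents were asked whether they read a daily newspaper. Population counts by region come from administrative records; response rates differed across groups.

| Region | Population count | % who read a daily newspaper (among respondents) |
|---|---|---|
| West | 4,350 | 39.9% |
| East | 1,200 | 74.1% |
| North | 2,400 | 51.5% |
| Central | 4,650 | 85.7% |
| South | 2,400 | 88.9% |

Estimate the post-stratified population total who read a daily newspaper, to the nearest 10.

9,980

Estimated count per cell = population count × respondent percentage:
  West: 4,350 × 39.9% = 1735.65
  East: 1,200 × 74.1% = 889.2
  North: 2,400 × 51.5% = 1236
  Central: 4,650 × 85.7% = 3985.05
  South: 2,400 × 88.9% = 2133.6
Estimated total = 9979.5 → 9,980.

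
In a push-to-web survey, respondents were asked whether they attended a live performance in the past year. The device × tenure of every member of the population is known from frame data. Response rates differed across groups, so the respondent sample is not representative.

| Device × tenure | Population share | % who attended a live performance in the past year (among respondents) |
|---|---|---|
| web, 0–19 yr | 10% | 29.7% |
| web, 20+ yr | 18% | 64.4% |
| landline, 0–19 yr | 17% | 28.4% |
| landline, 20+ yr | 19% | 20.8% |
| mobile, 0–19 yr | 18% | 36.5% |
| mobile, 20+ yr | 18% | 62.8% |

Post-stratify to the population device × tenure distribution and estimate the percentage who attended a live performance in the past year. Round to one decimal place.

Post-stratification weights by population share, not respondent share:
  web, 0–19 yr: 0.1 × 29.7 = 2.97
  web, 20+ yr: 0.18 × 64.4 = 11.592
  landline, 0–19 yr: 0.17 × 28.4 = 4.828
  landline, 20+ yr: 0.19 × 20.8 = 3.952
  mobile, 0–19 yr: 0.18 × 36.5 = 6.57
  mobile, 20+ yr: 0.18 × 62.8 = 11.304
Post-stratified estimate = 41.216 → 41.2%.

41.2%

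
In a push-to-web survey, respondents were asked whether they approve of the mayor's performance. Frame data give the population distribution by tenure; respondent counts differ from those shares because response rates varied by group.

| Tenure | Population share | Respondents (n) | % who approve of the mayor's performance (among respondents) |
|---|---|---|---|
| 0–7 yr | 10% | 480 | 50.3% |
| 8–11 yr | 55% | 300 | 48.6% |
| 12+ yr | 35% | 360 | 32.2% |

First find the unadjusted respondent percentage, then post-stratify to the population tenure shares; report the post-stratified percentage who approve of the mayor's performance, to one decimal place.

43.0%

Naive respondent-only estimate (weights = respondent counts):
  (480/1140)×50.3 + (300/1140)×48.6 + (360/1140)×32.2 = 44.1368%
Reweighting by population tenure shares:
  0.1×50.3 + 0.55×48.6 + 0.35×32.2 = 43.03%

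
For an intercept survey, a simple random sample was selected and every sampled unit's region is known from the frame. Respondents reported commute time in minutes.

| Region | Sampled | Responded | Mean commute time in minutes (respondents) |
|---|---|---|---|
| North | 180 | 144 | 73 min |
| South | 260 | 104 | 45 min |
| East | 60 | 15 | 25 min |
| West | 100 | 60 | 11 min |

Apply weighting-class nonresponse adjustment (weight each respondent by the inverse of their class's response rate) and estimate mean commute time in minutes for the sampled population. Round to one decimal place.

Response rates by class: North 144/180 = 80%, South 104/260 = 40%, East 15/60 = 25%, West 60/100 = 60%.
Inverse-response-rate weighting restores each class to its sampled count, so class totals weight by n_sampled:
  North: 180 × 73 = 13,140
  South: 260 × 45 = 11,700
  East: 60 × 25 = 1500
  West: 100 × 11 = 1100
Adjusted estimate = 27,440 / 600 = 45.7333 → 45.7.

45.7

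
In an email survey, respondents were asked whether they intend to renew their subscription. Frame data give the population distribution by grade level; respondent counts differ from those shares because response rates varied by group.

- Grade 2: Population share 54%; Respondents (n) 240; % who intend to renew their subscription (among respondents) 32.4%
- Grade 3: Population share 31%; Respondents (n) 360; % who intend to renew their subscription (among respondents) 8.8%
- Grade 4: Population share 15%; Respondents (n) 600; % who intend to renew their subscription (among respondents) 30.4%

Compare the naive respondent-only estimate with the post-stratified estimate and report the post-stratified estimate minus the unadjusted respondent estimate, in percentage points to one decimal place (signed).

Naive respondent-only estimate (weights = respondent counts):
  (240/1200)×32.4 + (360/1200)×8.8 + (600/1200)×30.4 = 24.32%
Post-stratifying to population shares instead:
  0.54×32.4 + 0.31×8.8 + 0.15×30.4 = 24.784%
Difference = 24.784 − 24.32 = 0.464 pp.

+0.5 percentage points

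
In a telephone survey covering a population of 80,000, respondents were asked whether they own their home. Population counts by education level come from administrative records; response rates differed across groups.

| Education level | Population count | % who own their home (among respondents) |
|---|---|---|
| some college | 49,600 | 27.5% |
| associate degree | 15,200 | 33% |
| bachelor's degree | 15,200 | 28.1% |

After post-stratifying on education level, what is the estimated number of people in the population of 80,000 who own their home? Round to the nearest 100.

22,900

Each cell contributes its population count × the respondent rate:
  some college: 49,600 × 27.5% = 13,640
  associate degree: 15,200 × 33% = 5016
  bachelor's degree: 15,200 × 28.1% = 4271.2
Estimated total = 22927.2 → 22,900.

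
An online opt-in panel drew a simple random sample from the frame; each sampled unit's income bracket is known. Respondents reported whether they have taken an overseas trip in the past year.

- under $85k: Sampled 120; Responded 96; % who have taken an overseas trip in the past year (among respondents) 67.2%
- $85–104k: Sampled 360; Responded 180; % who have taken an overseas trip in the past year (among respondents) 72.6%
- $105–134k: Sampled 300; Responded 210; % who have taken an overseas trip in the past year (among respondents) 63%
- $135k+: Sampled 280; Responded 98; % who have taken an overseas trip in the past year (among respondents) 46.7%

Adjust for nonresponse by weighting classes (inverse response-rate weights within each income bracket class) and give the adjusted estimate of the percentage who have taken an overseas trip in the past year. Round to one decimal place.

62.4%

Response rates by class: under $85k 96/120 = 80%, $85–104k 180/360 = 50%, $105–134k 210/300 = 70%, $135k+ 98/280 = 35%.
Each respondent's weight = sampled/responded in their class; summing within a class gives n_sampled, so:
  under $85k: 120 × 67.2 = 8064
  $85–104k: 360 × 72.6 = 26136
  $105–134k: 300 × 63 = 18,900
  $135k+: 280 × 46.7 = 13,076
Adjusted estimate = 66,176 / 1,060 = 62.4302 → 62.4%.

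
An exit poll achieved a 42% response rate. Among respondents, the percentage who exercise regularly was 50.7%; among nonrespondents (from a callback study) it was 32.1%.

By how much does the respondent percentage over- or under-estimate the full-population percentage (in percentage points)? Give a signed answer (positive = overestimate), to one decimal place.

Nonresponse fraction = 1 − 0.42 = 0.58.
Bias = (nonresponse fraction) × (respondent percentage − nonrespondent percentage)
     = 0.58 × (50.7 − 32.1) = 0.58 × 18.6 = 10.788.

+10.8 percentage points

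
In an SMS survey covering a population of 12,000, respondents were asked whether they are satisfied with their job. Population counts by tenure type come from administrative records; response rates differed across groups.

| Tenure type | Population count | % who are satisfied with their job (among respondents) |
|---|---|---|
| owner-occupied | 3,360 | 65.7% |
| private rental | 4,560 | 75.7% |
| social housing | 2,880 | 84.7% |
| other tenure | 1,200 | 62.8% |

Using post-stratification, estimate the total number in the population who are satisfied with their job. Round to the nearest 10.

8,850

Each cell contributes its population count × the respondent rate:
  owner-occupied: 3,360 × 65.7% = 2207.52
  private rental: 4,560 × 75.7% = 3451.92
  social housing: 2,880 × 84.7% = 2439.36
  other tenure: 1,200 × 62.8% = 753.6
Estimated total = 8852.4 → 8,850.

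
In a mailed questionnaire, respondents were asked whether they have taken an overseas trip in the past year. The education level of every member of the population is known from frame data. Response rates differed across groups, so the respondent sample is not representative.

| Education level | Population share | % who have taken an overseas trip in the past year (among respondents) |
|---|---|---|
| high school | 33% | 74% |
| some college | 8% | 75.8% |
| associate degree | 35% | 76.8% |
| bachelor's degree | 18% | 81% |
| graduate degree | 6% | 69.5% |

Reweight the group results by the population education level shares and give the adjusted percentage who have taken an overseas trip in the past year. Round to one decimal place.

76.1%

Each cell contributes population-share × respondent value:
  high school: 0.33 × 74 = 24.42
  some college: 0.08 × 75.8 = 6.064
  associate degree: 0.35 × 76.8 = 26.88
  bachelor's degree: 0.18 × 81 = 14.58
  graduate degree: 0.06 × 69.5 = 4.17
Post-stratified estimate = 76.114 → 76.1%.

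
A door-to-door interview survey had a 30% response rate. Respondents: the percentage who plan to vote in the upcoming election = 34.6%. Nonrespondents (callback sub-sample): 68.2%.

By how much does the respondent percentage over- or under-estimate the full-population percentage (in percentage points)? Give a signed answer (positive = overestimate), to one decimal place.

Nonresponse fraction = 1 − 0.3 = 0.7.
Bias = (nonresponse fraction) × (respondent percentage − nonrespondent percentage)
     = 0.7 × (34.6 − 68.2) = 0.7 × -33.6 = -23.52.

-23.5 percentage points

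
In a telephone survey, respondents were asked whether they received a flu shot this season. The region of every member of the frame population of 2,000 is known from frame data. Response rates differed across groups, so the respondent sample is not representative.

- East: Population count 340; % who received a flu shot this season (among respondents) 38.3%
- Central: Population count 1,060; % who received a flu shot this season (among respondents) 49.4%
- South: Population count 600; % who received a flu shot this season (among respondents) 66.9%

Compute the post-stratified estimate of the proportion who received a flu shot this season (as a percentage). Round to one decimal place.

52.8%

Reweight to the known region distribution:
  East: (340/2,000) × 38.3 = 6.511
  Central: (1,060/2,000) × 49.4 = 26.182
  South: (600/2,000) × 66.9 = 20.07
Post-stratified estimate = 52.763 → 52.8%.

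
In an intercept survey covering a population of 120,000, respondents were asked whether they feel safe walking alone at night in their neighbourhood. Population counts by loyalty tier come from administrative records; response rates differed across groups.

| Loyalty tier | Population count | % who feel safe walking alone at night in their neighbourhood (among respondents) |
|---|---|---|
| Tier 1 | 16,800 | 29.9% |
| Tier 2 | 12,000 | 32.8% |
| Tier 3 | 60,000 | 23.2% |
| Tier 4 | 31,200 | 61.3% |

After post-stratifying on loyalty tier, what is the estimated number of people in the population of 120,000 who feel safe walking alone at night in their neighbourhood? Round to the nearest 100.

42,000

Estimated count per cell = population count × respondent percentage:
  Tier 1: 16,800 × 29.9% = 5023.2
  Tier 2: 12,000 × 32.8% = 3936
  Tier 3: 60,000 × 23.2% = 13,920
  Tier 4: 31,200 × 61.3% = 19125.6
Estimated total = 42004.8 → 42,000.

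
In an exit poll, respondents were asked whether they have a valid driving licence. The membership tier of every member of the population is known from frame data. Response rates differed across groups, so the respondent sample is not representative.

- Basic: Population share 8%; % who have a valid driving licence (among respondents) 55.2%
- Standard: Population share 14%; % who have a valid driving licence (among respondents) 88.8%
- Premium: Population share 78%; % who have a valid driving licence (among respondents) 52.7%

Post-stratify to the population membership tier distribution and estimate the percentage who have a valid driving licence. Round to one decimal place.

58.0%

Weight each group's respondent value by its population share:
  Basic: 0.08 × 55.2 = 4.416
  Standard: 0.14 × 88.8 = 12.432
  Premium: 0.78 × 52.7 = 41.106
Post-stratified estimate = 57.954 → 58.0%.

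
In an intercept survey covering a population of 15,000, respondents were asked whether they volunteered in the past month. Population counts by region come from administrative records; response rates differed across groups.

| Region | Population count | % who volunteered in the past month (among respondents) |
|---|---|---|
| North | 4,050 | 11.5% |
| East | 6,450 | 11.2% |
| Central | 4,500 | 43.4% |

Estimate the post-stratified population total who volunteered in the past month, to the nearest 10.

3,140

Apply each group's respondent rate to its population count:
  North: 4,050 × 11.5% = 465.75
  East: 6,450 × 11.2% = 722.4
  Central: 4,500 × 43.4% = 1953
Estimated total = 3141.15 → 3,140.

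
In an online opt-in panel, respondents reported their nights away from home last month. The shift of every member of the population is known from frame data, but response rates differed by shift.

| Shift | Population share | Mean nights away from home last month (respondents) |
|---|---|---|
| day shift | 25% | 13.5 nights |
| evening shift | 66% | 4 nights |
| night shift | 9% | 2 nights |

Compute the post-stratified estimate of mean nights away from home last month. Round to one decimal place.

6.2

Each cell contributes population-share × respondent value:
  day shift: 0.25 × 13.5 = 3.375
  evening shift: 0.66 × 4 = 2.64
  night shift: 0.09 × 2 = 0.18
Post-stratified estimate = 6.195 → 6.2.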